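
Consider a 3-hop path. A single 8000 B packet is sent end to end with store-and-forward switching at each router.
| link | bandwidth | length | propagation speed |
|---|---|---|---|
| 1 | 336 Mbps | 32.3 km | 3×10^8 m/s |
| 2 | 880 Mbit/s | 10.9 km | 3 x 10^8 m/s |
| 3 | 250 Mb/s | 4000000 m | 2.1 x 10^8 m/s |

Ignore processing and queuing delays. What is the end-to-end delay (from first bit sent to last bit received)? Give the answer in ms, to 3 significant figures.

19.7 ms

L = 8000 × 8 = 64000 bits.
Transmission delays (L/R per hop): 0.190476, 0.0727273, 0.256 ms; sum = 0.519203 ms.
Propagation delays (d/s per hop): 0.107667, 0.0363333, 19.0476 ms; sum = 19.1916 ms.
End-to-end = 19.7 ms.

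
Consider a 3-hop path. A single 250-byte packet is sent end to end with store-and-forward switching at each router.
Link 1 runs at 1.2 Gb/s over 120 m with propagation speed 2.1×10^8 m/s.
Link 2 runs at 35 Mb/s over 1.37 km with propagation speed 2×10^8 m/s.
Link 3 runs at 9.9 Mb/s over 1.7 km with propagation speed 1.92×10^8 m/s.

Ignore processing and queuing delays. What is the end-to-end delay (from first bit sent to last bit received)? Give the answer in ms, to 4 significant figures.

0.2771 ms

L = 250 × 8 = 2000 bits.
Transmission delays (L/R per hop): 0.00166667, 0.0571429, 0.20202 ms; sum = 0.26083 ms.
Propagation delays (d/s per hop): 0.000571429, 0.00685, 0.00885417 ms; sum = 0.0162756 ms.
End-to-end = 0.2771 ms.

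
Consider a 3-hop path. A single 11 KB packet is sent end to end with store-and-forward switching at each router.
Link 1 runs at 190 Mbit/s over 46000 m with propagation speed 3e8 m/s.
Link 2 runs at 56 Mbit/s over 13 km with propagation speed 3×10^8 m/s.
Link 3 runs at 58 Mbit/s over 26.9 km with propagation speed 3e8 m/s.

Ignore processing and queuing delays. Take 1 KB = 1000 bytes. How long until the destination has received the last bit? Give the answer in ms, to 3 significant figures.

3.84 ms

L = 88000 bits.
Transmission delays (L/R per hop): 0.463158, 1.57143, 1.51724 ms; sum = 3.55183 ms.
Propagation delays (d/s per hop): 0.153333, 0.0433333, 0.0896667 ms; sum = 0.286333 ms.
End-to-end = 3.84 ms.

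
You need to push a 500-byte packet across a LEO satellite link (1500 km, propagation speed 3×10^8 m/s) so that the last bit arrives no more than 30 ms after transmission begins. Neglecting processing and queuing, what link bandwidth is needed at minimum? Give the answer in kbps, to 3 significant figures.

L = 4000 bits.
Propagation delay = 1500000 / 300000000 = 5 ms.
Transmission budget = 30 − 5 = 25 ms.
R ≥ L / t_tx = 4000 bits / 0.025 s = 160 kbps.

160 kbps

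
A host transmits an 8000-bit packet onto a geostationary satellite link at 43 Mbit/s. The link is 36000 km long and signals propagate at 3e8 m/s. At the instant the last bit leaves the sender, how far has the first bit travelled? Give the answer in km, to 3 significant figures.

t_tx = L/R = 8000/43000000 = 0.000186047 s.
Distance = s × t_tx = 300000000 × 0.000186047 = 55.8 km.

55.8 km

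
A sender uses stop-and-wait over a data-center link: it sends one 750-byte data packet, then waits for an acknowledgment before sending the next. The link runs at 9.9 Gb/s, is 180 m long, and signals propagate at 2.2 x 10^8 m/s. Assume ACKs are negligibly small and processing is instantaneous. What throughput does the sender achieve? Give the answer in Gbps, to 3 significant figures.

2.68 Gbps

t_tx = L/R = 6000/9900000000 = 6.06061e-07 s.
t_prop = 180/2.2e+08 = 8.18182e-07 s; RTT = 1.63636e-06 s.
Cycle = t_tx + RTT = 2.24242e-06 s.
Throughput = L / cycle = 6000 / 2.24242e-06 = 2.68 Gbps.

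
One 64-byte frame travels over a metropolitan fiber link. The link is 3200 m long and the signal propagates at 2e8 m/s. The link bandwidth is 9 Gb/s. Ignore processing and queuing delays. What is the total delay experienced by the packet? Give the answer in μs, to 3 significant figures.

16.1 μs

L = 64 × 8 = 512 bits.
Transmission delay = L/R = 512 / 9000000000 = 0.0568889 μs.
Propagation delay = d/s = 3200 m / 200000000 m/s = 16 μs.
Total = 16.1 μs.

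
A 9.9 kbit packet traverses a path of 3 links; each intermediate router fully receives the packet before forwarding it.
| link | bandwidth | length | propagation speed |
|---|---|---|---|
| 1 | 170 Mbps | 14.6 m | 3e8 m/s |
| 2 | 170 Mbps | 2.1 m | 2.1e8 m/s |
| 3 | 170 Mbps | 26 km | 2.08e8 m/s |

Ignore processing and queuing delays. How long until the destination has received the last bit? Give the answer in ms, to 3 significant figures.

0.300 ms

L = 9900 bits.
Transmission delay per hop = L/R = 9900/170000000 = 0.0582353 ms; 3 hops → 0.174706 ms.
Propagation delays (d/s per hop): 4.86667e-05, 1e-05, 0.125 ms; sum = 0.125059 ms.
End-to-end = 0.300 ms.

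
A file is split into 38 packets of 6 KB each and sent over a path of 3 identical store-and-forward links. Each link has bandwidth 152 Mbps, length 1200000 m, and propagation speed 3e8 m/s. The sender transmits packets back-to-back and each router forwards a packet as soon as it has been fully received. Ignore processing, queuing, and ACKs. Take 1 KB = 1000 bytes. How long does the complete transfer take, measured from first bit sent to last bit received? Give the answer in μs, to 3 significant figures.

24600 μs

Per-hop transmission t_tx = L/R = 48000/152000000 = 315.789 μs.
Per-hop propagation t_prop = 1200000/300000000 = 4000 μs.
Pipeline fill: first packet needs 3·t_tx to clear all hops; remaining 37 packets each add one t_tx.
Total = (3+38-1)·t_tx + 3·t_prop = 40·315.789 + 3·4000 = 24600 μs.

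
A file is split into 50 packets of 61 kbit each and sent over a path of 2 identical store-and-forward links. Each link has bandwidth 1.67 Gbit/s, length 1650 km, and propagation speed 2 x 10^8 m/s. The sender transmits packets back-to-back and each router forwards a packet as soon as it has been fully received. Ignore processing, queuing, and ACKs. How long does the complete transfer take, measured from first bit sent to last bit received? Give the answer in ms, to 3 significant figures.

Per-hop transmission t_tx = L/R = 61000/1670000000 = 0.0365269 ms.
Per-hop propagation t_prop = 1650000/200000000 = 8.25 ms.
Pipeline fill: first packet needs 2·t_tx to clear all hops; remaining 49 packets each add one t_tx.
Total = (2+50-1)·t_tx + 2·t_prop = 51·0.0365269 + 2·8.25 = 18.4 ms.

18.4 ms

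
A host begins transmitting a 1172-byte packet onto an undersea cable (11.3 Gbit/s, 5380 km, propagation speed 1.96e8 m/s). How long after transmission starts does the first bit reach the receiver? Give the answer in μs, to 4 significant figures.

27450 μs

First bit experiences only propagation delay: d/s = 5380000/196000000 = 27450 μs.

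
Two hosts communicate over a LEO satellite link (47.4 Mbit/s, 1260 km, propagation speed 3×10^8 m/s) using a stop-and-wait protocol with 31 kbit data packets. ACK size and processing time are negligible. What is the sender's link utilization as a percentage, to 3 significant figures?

t_tx = L/R = 31000/47400000 = 0.000654008 s.
t_prop = 1260000/300000000 = 0.0042 s; RTT = 0.0084 s.
Cycle = t_tx + RTT = 0.00905401 s.
Utilization = t_tx / cycle = 0.000654008/0.00905401 = 7.22 %.

7.22 %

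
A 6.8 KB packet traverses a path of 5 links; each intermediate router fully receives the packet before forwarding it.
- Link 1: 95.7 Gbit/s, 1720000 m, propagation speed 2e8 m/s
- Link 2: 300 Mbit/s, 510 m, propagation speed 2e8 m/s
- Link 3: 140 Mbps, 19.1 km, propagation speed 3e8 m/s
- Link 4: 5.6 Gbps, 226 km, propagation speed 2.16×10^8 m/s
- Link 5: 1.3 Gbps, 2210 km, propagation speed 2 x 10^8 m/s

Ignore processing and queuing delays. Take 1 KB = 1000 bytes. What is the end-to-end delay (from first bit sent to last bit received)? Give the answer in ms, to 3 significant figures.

L = 54400 bits.
Transmission delays (L/R per hop): 0.000568443, 0.181333, 0.388571, 0.00971429, 0.0418462 ms; sum = 0.622034 ms.
Propagation delays (d/s per hop): 8.6, 0.00255, 0.0636667, 1.0463, 11.05 ms; sum = 20.7625 ms.
End-to-end = 21.4 ms.

21.4 ms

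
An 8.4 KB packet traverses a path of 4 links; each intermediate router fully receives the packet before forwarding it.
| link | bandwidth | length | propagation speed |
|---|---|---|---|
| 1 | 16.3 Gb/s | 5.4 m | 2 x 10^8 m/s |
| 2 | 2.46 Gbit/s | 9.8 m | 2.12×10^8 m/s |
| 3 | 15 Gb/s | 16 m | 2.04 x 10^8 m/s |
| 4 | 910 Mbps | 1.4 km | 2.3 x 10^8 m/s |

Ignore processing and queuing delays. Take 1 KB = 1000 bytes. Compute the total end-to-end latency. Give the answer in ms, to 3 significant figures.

L = 67200 bits.
Transmission delays (L/R per hop): 0.0041227, 0.0273171, 0.00448, 0.0738462 ms; sum = 0.109766 ms.
Propagation delays (d/s per hop): 2.7e-05, 4.62264e-05, 7.84314e-05, 0.00608696 ms; sum = 0.00623861 ms.
End-to-end = 0.116 ms.

0.116 ms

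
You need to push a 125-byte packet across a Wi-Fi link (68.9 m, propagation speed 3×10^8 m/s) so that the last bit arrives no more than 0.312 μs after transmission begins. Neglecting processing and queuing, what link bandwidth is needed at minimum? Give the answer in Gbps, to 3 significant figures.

L = 1000 bits.
Propagation delay = 68.9 / 300000000 = 0.229667 μs.
Transmission budget = 0.312 − 0.229667 = 0.0823333 μs.
R ≥ L / t_tx = 1000 bits / 8.23333e-08 s = 12.1 Gbps.

12.1 Gbps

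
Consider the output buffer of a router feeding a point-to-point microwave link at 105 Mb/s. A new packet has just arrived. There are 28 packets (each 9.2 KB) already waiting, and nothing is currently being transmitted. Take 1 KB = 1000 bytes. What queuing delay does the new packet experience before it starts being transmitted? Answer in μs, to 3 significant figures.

19600 μs

Each queued packet: L/R = 73600/105000000 = 700.952 μs.
28 queued → 19626.7 μs.
Queuing delay = 19600 μs.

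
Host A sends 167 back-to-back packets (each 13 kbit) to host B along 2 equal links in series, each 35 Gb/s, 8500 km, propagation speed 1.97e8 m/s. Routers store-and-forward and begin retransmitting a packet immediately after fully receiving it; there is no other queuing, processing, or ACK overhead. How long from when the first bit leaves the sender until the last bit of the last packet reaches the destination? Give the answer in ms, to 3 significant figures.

86.4 ms

Per-hop transmission t_tx = L/R = 13000/35000000000 = 0.000371429 ms.
Per-hop propagation t_prop = 8500000/197000000 = 43.1472 ms.
Pipeline fill: first packet needs 2·t_tx to clear all hops; remaining 166 packets each add one t_tx.
Total = (2+167-1)·t_tx + 2·t_prop = 168·0.000371429 + 2·43.1472 = 86.4 ms.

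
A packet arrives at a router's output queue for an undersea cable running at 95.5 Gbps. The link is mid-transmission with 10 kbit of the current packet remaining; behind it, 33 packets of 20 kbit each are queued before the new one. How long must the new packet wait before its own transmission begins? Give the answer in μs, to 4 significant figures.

7.016 μs

Each queued packet: L/R = 20000/95500000000 = 0.209424 μs.
33 queued → 6.91099 μs.
Plus remaining 10000 bits of current packet: 0.104712 μs.
Queuing delay = 7.016 μs.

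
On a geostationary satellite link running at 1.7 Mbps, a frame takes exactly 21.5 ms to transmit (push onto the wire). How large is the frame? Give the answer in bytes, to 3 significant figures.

L = R × t_tx = 1700000 b/s × 0.0215 s = 36550 bits.
In bytes: 36550 / 8 = 4570 bytes.

4570 bytes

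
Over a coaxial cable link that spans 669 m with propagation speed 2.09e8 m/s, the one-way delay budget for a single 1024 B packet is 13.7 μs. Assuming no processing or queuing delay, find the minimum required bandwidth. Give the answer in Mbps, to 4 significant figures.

L = 8192 bits.
Propagation delay = 669 / 209000000 = 3.20096 μs.
Transmission budget = 13.7 − 3.20096 = 10.499 μs.
R ≥ L / t_tx = 8192 bits / 1.0499e-05 s = 780.3 Mbps.

780.3 Mbps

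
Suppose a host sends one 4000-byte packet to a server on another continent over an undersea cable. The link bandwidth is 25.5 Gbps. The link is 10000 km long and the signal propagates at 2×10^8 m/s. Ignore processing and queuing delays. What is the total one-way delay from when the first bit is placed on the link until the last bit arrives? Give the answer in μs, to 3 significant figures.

L = 4000 × 8 = 32000 bits.
Transmission delay = L/R = 32000 / 25500000000 = 1.2549 μs.
Propagation delay = d/s = 10000000 m / 200000000 m/s = 50000 μs.
Total = 50000 μs.

50000 μs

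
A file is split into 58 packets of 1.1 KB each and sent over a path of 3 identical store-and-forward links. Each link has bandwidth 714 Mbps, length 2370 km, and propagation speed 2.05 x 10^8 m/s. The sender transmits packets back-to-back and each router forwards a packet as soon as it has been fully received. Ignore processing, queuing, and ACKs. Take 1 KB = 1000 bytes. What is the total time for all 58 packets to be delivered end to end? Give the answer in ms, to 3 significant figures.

35.4 ms

Per-hop transmission t_tx = L/R = 8800/714000000 = 0.0123249 ms.
Per-hop propagation t_prop = 2370000/2.05e+08 = 11.561 ms.
Pipeline fill: first packet needs 3·t_tx to clear all hops; remaining 57 packets each add one t_tx.
Total = (3+58-1)·t_tx + 3·t_prop = 60·0.0123249 + 3·11.561 = 35.4 ms.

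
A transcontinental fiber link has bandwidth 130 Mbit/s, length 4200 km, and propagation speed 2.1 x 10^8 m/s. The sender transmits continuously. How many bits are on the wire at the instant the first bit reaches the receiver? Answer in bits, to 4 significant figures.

Propagation delay = 4200000 / 210000000 = 0.02 s.
BDP = R × t_prop = 130000000 × 0.02 = 2600000 bits.

2600000 bits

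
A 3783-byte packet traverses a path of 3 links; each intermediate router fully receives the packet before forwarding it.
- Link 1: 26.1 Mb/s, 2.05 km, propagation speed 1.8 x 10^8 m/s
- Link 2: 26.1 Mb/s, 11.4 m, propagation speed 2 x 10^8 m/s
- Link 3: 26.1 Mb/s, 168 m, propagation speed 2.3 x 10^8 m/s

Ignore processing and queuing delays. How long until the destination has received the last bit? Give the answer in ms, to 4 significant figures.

3.491 ms

L = 3783 × 8 = 30264 bits.
Transmission delay per hop = L/R = 30264/26100000 = 1.15954 ms; 3 hops → 3.47862 ms.
Propagation delays (d/s per hop): 0.0113889, 5.7e-05, 0.000730435 ms; sum = 0.0121763 ms.
End-to-end = 3.491 ms.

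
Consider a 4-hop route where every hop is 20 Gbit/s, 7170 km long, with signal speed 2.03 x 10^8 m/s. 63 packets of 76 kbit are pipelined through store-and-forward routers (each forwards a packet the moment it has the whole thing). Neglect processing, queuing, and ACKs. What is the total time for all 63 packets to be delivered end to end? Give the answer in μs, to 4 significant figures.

141500 μs

Per-hop transmission t_tx = L/R = 76000/20000000000 = 3.8 μs.
Per-hop propagation t_prop = 7170000/2.03e+08 = 35320.2 μs.
Pipeline fill: first packet needs 4·t_tx to clear all hops; remaining 62 packets each add one t_tx.
Total = (4+63-1)·t_tx + 4·t_prop = 66·3.8 + 4·35320.2 = 141500 μs.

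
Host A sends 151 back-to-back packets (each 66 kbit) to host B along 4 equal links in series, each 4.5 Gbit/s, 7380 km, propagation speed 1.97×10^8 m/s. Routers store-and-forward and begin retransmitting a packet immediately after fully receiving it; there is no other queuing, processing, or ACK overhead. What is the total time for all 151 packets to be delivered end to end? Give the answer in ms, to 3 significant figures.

152 ms

Per-hop transmission t_tx = L/R = 66000/4500000000 = 0.0146667 ms.
Per-hop propagation t_prop = 7380000/197000000 = 37.4619 ms.
Pipeline fill: first packet needs 4·t_tx to clear all hops; remaining 150 packets each add one t_tx.
Total = (4+151-1)·t_tx + 4·t_prop = 154·0.0146667 + 4·37.4619 = 152 ms.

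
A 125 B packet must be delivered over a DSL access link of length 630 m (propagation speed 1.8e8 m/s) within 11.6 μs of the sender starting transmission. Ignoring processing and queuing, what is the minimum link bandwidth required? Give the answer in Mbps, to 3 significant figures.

123 Mbps

L = 1000 bits.
Propagation delay = 630 / 180000000 = 3.5 μs.
Transmission budget = 11.6 − 3.5 = 8.1 μs.
R ≥ L / t_tx = 1000 bits / 8.1e-06 s = 123 Mbps.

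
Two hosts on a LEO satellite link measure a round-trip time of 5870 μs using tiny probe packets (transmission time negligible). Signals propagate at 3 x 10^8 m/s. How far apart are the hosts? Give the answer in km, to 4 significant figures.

One-way propagation = RTT/2 = 2935 μs.
d = s × t = 300000000 × 0.002935 = 880.5 km.

880.5 km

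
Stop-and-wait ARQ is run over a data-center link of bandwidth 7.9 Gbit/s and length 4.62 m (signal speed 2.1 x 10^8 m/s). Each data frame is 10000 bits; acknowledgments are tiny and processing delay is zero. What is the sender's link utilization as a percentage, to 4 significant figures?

t_tx = L/R = 10000/7900000000 = 1.26582e-06 s.
t_prop = 4.62/210000000 = 2.2e-08 s; RTT = 4.4e-08 s.
Cycle = t_tx + RTT = 1.30982e-06 s.
Utilization = t_tx / cycle = 1.26582e-06/1.30982e-06 = 96.64 %.

96.64 %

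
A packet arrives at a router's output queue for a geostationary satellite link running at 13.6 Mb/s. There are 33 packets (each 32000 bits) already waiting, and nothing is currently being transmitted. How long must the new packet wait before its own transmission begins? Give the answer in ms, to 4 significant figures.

Each queued packet: L/R = 32000/13600000 = 2.35294 ms.
33 queued → 77.6471 ms.
Queuing delay = 77.65 ms.

77.65 ms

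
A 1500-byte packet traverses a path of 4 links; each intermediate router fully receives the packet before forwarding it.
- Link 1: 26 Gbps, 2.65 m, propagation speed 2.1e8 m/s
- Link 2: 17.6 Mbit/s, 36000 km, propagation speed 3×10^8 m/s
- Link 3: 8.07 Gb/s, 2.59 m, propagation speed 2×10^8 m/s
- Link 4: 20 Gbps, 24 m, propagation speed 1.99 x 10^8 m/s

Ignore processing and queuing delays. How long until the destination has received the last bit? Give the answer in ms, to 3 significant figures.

121 ms

L = 1500 × 8 = 12000 bits.
Transmission delays (L/R per hop): 0.000461538, 0.681818, 0.00148699, 0.0006 ms; sum = 0.684367 ms.
Propagation delays (d/s per hop): 1.2619e-05, 120, 1.295e-05, 0.000120603 ms; sum = 120 ms.
End-to-end = 121 ms.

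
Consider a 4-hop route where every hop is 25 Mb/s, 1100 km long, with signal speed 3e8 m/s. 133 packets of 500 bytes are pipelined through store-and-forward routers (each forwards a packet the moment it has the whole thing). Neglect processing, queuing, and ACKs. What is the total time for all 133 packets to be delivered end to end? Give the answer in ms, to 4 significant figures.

36.43 ms

Per-hop transmission t_tx = L/R = 4000/25000000 = 0.16 ms.
Per-hop propagation t_prop = 1100000/300000000 = 3.66667 ms.
Pipeline fill: first packet needs 4·t_tx to clear all hops; remaining 132 packets each add one t_tx.
Total = (4+133-1)·t_tx + 4·t_prop = 136·0.16 + 4·3.66667 = 36.43 ms.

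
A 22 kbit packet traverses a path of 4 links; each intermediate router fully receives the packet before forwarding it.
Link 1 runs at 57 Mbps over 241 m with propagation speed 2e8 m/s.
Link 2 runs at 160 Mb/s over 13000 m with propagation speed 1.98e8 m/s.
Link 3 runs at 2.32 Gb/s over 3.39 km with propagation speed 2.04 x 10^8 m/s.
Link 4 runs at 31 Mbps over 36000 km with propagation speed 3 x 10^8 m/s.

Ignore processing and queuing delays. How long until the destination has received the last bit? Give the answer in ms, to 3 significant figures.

L = 22000 bits.
Transmission delays (L/R per hop): 0.385965, 0.1375, 0.00948276, 0.709677 ms; sum = 1.24263 ms.
Propagation delays (d/s per hop): 0.001205, 0.0656566, 0.0166176, 120 ms; sum = 120.083 ms.
End-to-end = 121 ms.

121 ms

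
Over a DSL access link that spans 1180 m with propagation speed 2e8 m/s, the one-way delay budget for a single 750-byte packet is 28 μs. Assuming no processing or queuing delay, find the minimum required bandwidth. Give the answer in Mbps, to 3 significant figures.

L = 6000 bits.
Propagation delay = 1180 / 200000000 = 5.9 μs.
Transmission budget = 28 − 5.9 = 22.1 μs.
R ≥ L / t_tx = 6000 bits / 2.21e-05 s = 271 Mbps.

271 Mbps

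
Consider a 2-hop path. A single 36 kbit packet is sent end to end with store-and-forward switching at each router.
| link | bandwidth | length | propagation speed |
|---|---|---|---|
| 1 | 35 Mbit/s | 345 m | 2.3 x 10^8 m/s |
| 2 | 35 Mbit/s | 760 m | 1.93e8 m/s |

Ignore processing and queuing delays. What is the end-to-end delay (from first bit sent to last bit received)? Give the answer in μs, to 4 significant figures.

L = 36000 bits.
Transmission delay per hop = L/R = 36000/35000000 = 1028.57 μs; 2 hops → 2057.14 μs.
Propagation delays (d/s per hop): 1.5, 3.93782 μs; sum = 5.43782 μs.
End-to-end = 2063 μs.

2063 μs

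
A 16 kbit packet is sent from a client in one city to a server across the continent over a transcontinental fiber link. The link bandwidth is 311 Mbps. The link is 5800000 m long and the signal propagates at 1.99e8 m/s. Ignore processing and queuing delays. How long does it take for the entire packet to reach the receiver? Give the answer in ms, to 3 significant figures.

29.2 ms

L = 16000 bits.
Transmission delay = L/R = 16000 / 311000000 = 0.0514469 ms.
Propagation delay = d/s = 5800000 m / 199000000 m/s = 29.1457 ms.
Total = 29.2 ms.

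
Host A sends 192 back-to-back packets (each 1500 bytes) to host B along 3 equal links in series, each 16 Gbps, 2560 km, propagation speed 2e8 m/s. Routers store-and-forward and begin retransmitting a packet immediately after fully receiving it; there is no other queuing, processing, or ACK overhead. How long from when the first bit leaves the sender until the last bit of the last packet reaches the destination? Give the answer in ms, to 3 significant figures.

38.5 ms

Per-hop transmission t_tx = L/R = 12000/16000000000 = 0.00075 ms.
Per-hop propagation t_prop = 2560000/200000000 = 12.8 ms.
Pipeline fill: first packet needs 3·t_tx to clear all hops; remaining 191 packets each add one t_tx.
Total = (3+192-1)·t_tx + 3·t_prop = 194·0.00075 + 3·12.8 = 38.5 ms.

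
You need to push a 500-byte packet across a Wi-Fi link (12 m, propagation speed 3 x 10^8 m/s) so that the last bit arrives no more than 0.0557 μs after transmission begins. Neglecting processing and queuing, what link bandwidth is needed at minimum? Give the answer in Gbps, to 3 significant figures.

L = 4000 bits.
Propagation delay = 12 / 300000000 = 0.04 μs.
Transmission budget = 0.0557 − 0.04 = 0.0157 μs.
R ≥ L / t_tx = 4000 bits / 1.57e-08 s = 255 Gbps.

255 Gbps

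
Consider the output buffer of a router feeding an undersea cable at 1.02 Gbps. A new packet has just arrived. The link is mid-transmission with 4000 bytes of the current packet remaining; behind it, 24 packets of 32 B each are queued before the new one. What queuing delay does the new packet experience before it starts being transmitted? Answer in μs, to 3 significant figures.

37.4 μs

Each queued packet: L/R = 256/1020000000 = 0.25098 μs.
24 queued → 6.02353 μs.
Plus remaining 32000 bits of current packet: 31.3725 μs.
Queuing delay = 37.4 μs.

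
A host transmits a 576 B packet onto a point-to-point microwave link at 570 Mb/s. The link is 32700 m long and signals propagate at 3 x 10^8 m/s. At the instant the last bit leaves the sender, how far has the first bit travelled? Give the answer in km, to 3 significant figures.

2.43 km

t_tx = L/R = 4608/570000000 = 8.08421e-06 s.
Distance = s × t_tx = 300000000 × 8.08421e-06 = 2.43 km.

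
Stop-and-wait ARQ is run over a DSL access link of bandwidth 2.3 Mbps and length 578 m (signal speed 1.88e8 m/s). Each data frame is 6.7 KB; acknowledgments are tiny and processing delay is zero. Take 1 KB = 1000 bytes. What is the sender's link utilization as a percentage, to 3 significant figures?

100 %

t_tx = L/R = 53600/2300000 = 0.0233043 s.
t_prop = 578/188000000 = 3.07447e-06 s; RTT = 6.14894e-06 s.
Cycle = t_tx + RTT = 0.0233105 s.
Utilization = t_tx / cycle = 0.0233043/0.0233105 = 100 %.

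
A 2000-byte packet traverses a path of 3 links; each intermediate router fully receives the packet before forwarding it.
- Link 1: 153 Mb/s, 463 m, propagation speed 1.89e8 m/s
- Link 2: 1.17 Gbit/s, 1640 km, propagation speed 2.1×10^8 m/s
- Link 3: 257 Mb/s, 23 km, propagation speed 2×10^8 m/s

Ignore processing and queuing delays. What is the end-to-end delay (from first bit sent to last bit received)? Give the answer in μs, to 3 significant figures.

L = 2000 × 8 = 16000 bits.
Transmission delays (L/R per hop): 104.575, 13.6752, 62.2568 μs; sum = 180.507 μs.
Propagation delays (d/s per hop): 2.44974, 7809.52, 115 μs; sum = 7926.97 μs.
End-to-end = 8110 μs.

8110 μs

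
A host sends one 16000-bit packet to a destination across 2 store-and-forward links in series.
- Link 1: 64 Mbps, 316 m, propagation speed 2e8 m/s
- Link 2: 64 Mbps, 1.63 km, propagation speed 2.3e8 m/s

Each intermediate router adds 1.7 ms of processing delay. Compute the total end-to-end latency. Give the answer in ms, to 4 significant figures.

Transmission delay per hop = L/R = 16000/64000000 = 0.25 ms; 2 hops → 0.5 ms.
Propagation delays (d/s per hop): 0.00158, 0.00708696 ms; sum = 0.00866696 ms.
Processing at 1 router(s): 1 × 1.7 ms = 1.7 ms.
End-to-end = 2.209 ms.

2.209 ms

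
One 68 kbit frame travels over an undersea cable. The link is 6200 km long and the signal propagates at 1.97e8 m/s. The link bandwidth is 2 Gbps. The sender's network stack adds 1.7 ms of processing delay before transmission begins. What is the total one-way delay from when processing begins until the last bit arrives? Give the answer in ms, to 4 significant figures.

33.21 ms

L = 68000 bits.
Transmission delay = L/R = 68000 / 2000000000 = 0.034 ms.
Propagation delay = d/s = 6200000 m / 197000000 m/s = 31.4721 ms.
Plus processing delay 1.7 ms = 1.7 ms.
Total = 33.21 ms.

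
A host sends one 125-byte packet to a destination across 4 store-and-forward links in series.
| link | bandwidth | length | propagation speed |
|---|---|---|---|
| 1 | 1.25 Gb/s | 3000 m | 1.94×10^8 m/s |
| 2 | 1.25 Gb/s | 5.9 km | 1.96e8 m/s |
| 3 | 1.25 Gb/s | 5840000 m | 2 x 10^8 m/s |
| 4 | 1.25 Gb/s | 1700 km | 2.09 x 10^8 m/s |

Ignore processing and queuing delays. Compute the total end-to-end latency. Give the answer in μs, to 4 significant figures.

L = 125 × 8 = 1000 bits.
Transmission delay per hop = L/R = 1000/1250000000 = 0.8 μs; 4 hops → 3.2 μs.
Propagation delays (d/s per hop): 15.4639, 30.102, 29200, 8133.97 μs; sum = 37379.5 μs.
End-to-end = 37380 μs.

37380 μs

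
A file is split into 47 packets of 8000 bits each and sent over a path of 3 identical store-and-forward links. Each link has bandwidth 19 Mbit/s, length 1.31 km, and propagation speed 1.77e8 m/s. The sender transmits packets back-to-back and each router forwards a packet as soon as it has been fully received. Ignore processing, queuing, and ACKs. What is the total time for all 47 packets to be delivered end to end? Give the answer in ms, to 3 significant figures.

20.7 ms

Per-hop transmission t_tx = L/R = 8000/19000000 = 0.421053 ms.
Per-hop propagation t_prop = 1310/177000000 = 0.00740113 ms.
Pipeline fill: first packet needs 3·t_tx to clear all hops; remaining 46 packets each add one t_tx.
Total = (3+47-1)·t_tx + 3·t_prop = 49·0.421053 + 3·0.00740113 = 20.7 ms.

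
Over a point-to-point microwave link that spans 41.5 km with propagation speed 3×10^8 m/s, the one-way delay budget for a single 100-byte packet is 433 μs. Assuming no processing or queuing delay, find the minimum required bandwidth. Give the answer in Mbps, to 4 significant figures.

2.715 Mbps

L = 800 bits.
Propagation delay = 41500 / 300000000 = 138.333 μs.
Transmission budget = 433 − 138.333 = 294.667 μs.
R ≥ L / t_tx = 800 bits / 0.000294667 s = 2.715 Mbps.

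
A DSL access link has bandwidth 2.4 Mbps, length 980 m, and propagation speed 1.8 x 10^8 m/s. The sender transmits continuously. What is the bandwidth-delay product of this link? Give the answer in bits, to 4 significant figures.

Propagation delay = 980 / 180000000 = 5.44444e-06 s.
BDP = R × t_prop = 2400000 × 5.44444e-06 = 13.0667 bits.

13.07 bits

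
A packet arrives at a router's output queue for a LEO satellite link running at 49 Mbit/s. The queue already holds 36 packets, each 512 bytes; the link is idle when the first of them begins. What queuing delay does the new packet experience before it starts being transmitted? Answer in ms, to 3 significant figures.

3.01 ms

Each queued packet: L/R = 4096/49000000 = 0.0835918 ms.
36 queued → 3.00931 ms.
Queuing delay = 3.01 ms.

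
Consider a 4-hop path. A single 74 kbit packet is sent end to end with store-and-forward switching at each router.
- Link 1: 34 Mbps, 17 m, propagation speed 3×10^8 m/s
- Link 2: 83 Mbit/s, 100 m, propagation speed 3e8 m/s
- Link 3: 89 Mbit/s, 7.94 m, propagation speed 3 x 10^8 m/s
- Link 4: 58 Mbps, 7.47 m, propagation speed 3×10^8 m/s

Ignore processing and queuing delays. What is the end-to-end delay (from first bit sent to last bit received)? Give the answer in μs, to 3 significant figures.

L = 74000 bits.
Transmission delays (L/R per hop): 2176.47, 891.566, 831.461, 1275.86 μs; sum = 5175.36 μs.
Propagation delays (d/s per hop): 0.0566667, 0.333333, 0.0264667, 0.0249 μs; sum = 0.441367 μs.
End-to-end = 5180 μs.

5180 μs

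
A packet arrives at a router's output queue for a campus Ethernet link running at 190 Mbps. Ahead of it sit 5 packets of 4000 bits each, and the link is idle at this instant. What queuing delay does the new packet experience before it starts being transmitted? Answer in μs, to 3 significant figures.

105 μs

Each queued packet: L/R = 4000/190000000 = 21.0526 μs.
5 queued → 105.263 μs.
Queuing delay = 105 μs.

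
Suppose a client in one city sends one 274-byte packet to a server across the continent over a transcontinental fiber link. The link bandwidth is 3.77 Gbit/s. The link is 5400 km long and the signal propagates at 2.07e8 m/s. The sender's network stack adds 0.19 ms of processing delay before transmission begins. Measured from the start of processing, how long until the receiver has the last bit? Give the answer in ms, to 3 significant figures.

L = 274 × 8 = 2192 bits.
Transmission delay = L/R = 2192 / 3770000000 = 0.000581432 ms.
Propagation delay = d/s = 5400000 m / 2.07e+08 m/s = 26.087 ms.
Plus processing delay 0.19 ms = 0.19 ms.
Total = 26.3 ms.

26.3 ms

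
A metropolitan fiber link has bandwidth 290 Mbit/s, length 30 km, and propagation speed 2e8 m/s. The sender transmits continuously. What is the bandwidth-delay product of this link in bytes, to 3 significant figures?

5440 bytes

Propagation delay = 30000 / 200000000 = 0.00015 s.
BDP = R × t_prop = 290000000 × 0.00015 = 43500 bits.
In bytes: 43500/8 = 5440 bytes.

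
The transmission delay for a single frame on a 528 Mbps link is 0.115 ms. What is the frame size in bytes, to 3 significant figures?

7590 bytes

L = R × t_tx = 528000000 b/s × 0.000115 s = 60720 bits.
In bytes: 60720 / 8 = 7590 bytes.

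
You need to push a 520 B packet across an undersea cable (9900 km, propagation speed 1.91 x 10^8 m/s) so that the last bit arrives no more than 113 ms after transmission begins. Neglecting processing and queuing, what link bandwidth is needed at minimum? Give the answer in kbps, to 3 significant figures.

68.0 kbps

L = 4160 bits.
Propagation delay = 9900000 / 191000000 = 51.8325 ms.
Transmission budget = 113 − 51.8325 = 61.1675 ms.
R ≥ L / t_tx = 4160 bits / 0.0611675 s = 68.0 kbps.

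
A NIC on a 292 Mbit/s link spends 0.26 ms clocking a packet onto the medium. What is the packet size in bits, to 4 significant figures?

75920 bits

L = R × t_tx = 292000000 b/s × 0.00026 s = 75920 bits.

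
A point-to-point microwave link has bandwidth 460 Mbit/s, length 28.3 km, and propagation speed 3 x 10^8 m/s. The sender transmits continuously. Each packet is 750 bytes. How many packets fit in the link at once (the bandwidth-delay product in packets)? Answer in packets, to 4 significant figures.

7.232 packets

Propagation delay = 28300 / 300000000 = 9.43333e-05 s.
BDP = R × t_prop = 460000000 × 9.43333e-05 = 43393.3 bits.
In packets of 6000 bits: 7.232 packets.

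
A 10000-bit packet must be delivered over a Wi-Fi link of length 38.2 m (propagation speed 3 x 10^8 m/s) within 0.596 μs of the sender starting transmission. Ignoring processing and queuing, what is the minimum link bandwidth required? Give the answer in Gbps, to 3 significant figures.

21.3 Gbps

Propagation delay = 38.2 / 300000000 = 0.127333 μs.
Transmission budget = 0.596 − 0.127333 = 0.468667 μs.
R ≥ L / t_tx = 10000 bits / 4.68667e-07 s = 21.3 Gbps.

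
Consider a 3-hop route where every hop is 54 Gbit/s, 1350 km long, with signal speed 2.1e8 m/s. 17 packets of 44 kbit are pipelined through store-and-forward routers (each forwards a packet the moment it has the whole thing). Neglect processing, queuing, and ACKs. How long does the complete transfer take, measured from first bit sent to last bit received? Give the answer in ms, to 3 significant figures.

Per-hop transmission t_tx = L/R = 44000/54000000000 = 0.000814815 ms.
Per-hop propagation t_prop = 1350000/210000000 = 6.42857 ms.
Pipeline fill: first packet needs 3·t_tx to clear all hops; remaining 16 packets each add one t_tx.
Total = (3+17-1)·t_tx + 3·t_prop = 19·0.000814815 + 3·6.42857 = 19.3 ms.

19.3 ms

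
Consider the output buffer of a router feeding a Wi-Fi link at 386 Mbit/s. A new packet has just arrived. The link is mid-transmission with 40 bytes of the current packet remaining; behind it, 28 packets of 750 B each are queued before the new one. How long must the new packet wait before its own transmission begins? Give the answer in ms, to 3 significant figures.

Each queued packet: L/R = 6000/386000000 = 0.015544 ms.
28 queued → 0.435233 ms.
Plus remaining 320 bits of current packet: 0.000829016 ms.
Queuing delay = 0.436 ms.

0.436 ms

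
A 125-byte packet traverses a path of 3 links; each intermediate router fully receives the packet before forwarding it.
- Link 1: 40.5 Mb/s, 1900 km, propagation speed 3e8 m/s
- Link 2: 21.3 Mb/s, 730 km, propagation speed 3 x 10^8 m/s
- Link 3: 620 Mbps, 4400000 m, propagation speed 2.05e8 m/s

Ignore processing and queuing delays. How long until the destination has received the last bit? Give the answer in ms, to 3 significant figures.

30.3 ms

L = 125 × 8 = 1000 bits.
Transmission delays (L/R per hop): 0.0246914, 0.0469484, 0.0016129 ms; sum = 0.0732526 ms.
Propagation delays (d/s per hop): 6.33333, 2.43333, 21.4634 ms; sum = 30.2301 ms.
End-to-end = 30.3 ms.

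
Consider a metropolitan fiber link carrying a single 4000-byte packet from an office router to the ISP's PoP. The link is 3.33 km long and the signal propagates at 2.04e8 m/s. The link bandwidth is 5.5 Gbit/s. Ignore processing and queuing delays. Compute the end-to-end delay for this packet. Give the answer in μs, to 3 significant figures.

22.1 μs

L = 4000 × 8 = 32000 bits.
Transmission delay = L/R = 32000 / 5500000000 = 5.81818 μs.
Propagation delay = d/s = 3330 m / 204000000 m/s = 16.3235 μs.
Total = 22.1 μs.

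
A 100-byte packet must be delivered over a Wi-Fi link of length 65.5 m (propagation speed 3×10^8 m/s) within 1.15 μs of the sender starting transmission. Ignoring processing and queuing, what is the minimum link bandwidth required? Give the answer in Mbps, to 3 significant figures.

L = 800 bits.
Propagation delay = 65.5 / 300000000 = 0.218333 μs.
Transmission budget = 1.15 − 0.218333 = 0.931667 μs.
R ≥ L / t_tx = 800 bits / 9.31667e-07 s = 859 Mbps.

859 Mbps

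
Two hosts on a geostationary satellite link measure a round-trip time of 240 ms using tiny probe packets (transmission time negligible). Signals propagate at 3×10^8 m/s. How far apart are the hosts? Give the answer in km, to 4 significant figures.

One-way propagation = RTT/2 = 120 ms.
d = s × t = 300000000 × 0.12 = 36000 km.

36000 km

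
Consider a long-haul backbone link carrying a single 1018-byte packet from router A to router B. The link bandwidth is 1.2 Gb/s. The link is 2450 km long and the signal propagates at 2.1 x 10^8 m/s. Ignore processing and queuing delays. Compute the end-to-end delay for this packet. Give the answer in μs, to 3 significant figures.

11700 μs

L = 1018 × 8 = 8144 bits.
Transmission delay = L/R = 8144 / 1200000000 = 6.78667 μs.
Propagation delay = d/s = 2450000 m / 210000000 m/s = 11666.7 μs.
Total = 11700 μs.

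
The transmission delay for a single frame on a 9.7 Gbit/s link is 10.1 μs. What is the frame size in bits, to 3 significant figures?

98000 bits

L = R × t_tx = 9700000000 b/s × 1.01e-05 s = 97970 bits.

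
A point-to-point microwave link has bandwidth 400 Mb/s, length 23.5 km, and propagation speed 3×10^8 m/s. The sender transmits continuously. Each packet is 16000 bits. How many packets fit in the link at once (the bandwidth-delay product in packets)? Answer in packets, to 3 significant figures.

Propagation delay = 23500 / 300000000 = 7.83333e-05 s.
BDP = R × t_prop = 400000000 × 7.83333e-05 = 31333.3 bits.
In packets of 16000 bits: 1.96 packets.

1.96 packets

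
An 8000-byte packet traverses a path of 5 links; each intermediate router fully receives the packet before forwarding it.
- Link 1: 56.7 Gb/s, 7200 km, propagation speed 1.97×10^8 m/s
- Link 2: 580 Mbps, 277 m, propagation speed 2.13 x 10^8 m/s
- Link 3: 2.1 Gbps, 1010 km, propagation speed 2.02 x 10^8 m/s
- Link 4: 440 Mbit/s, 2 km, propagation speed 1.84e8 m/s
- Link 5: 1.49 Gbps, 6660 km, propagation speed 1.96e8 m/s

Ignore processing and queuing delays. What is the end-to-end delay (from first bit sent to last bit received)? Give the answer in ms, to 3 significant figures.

75.9 ms

L = 8000 × 8 = 64000 bits.
Transmission delays (L/R per hop): 0.00112875, 0.110345, 0.0304762, 0.145455, 0.042953 ms; sum = 0.330357 ms.
Propagation delays (d/s per hop): 36.5482, 0.00130047, 5, 0.0108696, 33.9796 ms; sum = 75.54 ms.
End-to-end = 75.9 ms.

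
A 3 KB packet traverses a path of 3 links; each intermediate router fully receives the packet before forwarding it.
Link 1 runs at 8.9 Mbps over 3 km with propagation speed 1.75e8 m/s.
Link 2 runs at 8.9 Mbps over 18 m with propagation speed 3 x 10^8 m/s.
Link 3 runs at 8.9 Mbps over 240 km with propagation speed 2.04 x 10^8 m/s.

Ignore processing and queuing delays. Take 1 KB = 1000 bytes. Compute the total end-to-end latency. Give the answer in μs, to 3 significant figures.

L = 24000 bits.
Transmission delay per hop = L/R = 24000/8900000 = 2696.63 μs; 3 hops → 8089.89 μs.
Propagation delays (d/s per hop): 17.1429, 0.06, 1176.47 μs; sum = 1193.67 μs.
End-to-end = 9280 μs.

9280 μs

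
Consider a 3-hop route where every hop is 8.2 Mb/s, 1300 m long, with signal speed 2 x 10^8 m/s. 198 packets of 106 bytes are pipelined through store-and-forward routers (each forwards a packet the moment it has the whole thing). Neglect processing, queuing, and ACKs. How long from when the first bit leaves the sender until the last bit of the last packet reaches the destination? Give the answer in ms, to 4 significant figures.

20.70 ms

Per-hop transmission t_tx = L/R = 848/8.2e+06 = 0.103415 ms.
Per-hop propagation t_prop = 1300/200000000 = 0.0065 ms.
Pipeline fill: first packet needs 3·t_tx to clear all hops; remaining 197 packets each add one t_tx.
Total = (3+198-1)·t_tx + 3·t_prop = 200·0.103415 + 3·0.0065 = 20.70 ms.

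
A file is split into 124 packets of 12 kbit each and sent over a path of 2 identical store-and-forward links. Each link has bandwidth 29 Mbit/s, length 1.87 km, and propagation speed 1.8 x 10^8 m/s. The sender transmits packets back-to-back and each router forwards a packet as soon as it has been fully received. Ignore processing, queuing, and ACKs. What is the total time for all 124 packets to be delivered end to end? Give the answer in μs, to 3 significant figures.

Per-hop transmission t_tx = L/R = 12000/29000000 = 413.793 μs.
Per-hop propagation t_prop = 1870/180000000 = 10.3889 μs.
Pipeline fill: first packet needs 2·t_tx to clear all hops; remaining 123 packets each add one t_tx.
Total = (2+124-1)·t_tx + 2·t_prop = 125·413.793 + 2·10.3889 = 51700 μs.

51700 μs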